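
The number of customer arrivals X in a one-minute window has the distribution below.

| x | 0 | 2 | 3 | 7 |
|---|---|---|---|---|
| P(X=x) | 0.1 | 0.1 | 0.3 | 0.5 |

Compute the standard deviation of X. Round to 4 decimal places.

2.5377

E[X] = (0)(0.1) + (2)(0.1) + (3)(0.3) + (7)(0.5) = 4.6
E[X²] = (0)²(0.1) + (2)²(0.1) + (3)²(0.3) + (7)²(0.5) = 27.6
Var(X) = E[X²] − (E[X])² = 27.6 − (4.6)² = 6.44
sd(X) = √6.44 ≈ 2.5377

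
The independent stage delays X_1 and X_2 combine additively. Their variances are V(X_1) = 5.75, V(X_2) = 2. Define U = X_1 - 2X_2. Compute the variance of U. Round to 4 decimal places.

By independence, V(U) = (1)²V(X_1) + (-2)²V(X_2)
= (1)²·5.75 + (-2)²·2 = 13.75

13.7500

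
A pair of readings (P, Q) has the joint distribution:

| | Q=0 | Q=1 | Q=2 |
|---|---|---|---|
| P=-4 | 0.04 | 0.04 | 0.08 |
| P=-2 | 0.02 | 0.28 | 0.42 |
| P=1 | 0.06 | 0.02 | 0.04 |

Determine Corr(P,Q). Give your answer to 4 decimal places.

E[P] = -1.96,  E[Q] = 1.42
E[PQ] = -2.94
cov(P,Q) = E[PQ] − E[P]E[Q] = -2.94 − (-1.96)(1.42) = -0.1568
Var(P) = 1.7184,  Var(Q) = 0.4836
ρ = -0.1568 / √(1.7184·0.4836) ≈ -0.1720

-0.1720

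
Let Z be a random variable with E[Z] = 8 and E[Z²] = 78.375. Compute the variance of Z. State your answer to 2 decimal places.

14.38

Var(Z) = 78.375 − (8)² = 14.375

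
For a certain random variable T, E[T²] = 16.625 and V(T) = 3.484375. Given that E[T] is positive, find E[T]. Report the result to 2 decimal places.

(E[T])² = E[T²] − V(T) = 16.625 − 3.484375 = 13.140625
E[T] = √13.140625 = 3.625

3.63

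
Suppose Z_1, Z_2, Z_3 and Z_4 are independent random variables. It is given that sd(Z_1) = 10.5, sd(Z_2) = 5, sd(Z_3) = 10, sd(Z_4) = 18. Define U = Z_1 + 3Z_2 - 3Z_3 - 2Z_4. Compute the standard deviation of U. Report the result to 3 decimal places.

50.312

Var(Z_1) = 110.25, Var(Z_2) = 25, Var(Z_3) = 100, Var(Z_4) = 324
By independence, Var(U) = (1)²Var(Z_1) + (3)²Var(Z_2) + (-3)²Var(Z_3) + (-2)²Var(Z_4)
= (1)²·110.25 + (3)²·25 + (-3)²·100 + (-2)²·324 = 2531.25
sd(U) = √2531.25 ≈ 50.312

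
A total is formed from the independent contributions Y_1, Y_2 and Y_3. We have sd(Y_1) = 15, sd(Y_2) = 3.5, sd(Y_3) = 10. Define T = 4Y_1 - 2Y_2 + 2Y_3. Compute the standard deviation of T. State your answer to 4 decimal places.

63.6318

Var(Y_1) = 225, Var(Y_2) = 12.25, Var(Y_3) = 100
By independence, Var(T) = (4)²Var(Y_1) + (-2)²Var(Y_2) + (2)²Var(Y_3)
= (4)²·225 + (-2)²·12.25 + (2)²·100 = 4049
sd(T) = √4049 ≈ 63.6318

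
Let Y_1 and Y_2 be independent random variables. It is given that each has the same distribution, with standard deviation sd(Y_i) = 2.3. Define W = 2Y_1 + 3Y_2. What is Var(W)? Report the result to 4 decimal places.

Var(Y_i) = (2.3)² = 5.29
By independence, Var(W) = (2)²Var(Y_1) + (3)²Var(Y_2)
= (2)²·5.29 + (3)²·5.29 = 68.77

68.7700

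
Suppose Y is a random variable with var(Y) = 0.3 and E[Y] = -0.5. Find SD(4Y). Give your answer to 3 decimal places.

var(4Y) = (4)²·0.3 = 4.8
SD(4Y) = √4.8 ≈ 2.191

2.191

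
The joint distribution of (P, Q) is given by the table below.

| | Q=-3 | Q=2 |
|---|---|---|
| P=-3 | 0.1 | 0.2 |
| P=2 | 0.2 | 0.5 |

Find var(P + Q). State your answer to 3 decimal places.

E[P] = 0.5,  E[Q] = 0.5,  E[PQ] = 0.5
var(P) = 5.5 − (0.5)² = 5.25;  var(Q) = 5.5 − (0.5)² = 5.25
Cov(P,Q) = 0.5 − (0.5)(0.5) = 0.25
var(P + Q) = (1)²·5.25 + (1)²·5.25 + 2·(1)·(1)·0.25 = 11

11.000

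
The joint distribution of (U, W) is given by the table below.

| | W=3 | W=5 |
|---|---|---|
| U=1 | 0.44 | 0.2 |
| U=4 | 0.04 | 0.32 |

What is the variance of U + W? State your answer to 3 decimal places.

E[U] = 2.08,  E[W] = 4.04,  E[UW] = 9.2
var(U) = 6.4 − (2.08)² = 2.0736;  var(W) = 17.32 − (4.04)² = 0.9984
Cov(U,W) = 9.2 − (2.08)(4.04) = 0.7968
var(U + W) = (1)²·2.0736 + (1)²·0.9984 + 2·(1)·(1)·0.7968 = 4.6656

4.666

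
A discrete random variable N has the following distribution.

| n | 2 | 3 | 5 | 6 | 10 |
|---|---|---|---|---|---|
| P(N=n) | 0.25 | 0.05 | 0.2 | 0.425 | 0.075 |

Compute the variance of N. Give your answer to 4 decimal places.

E[N] = (2)(0.25) + (3)(0.05) + (5)(0.2) + (6)(0.425) + (10)(0.075) = 4.95
E[N²] = (2)²(0.25) + (3)²(0.05) + (5)²(0.2) + (6)²(0.425) + (10)²(0.075) = 29.25
var(N) = E[N²] − (E[N])² = 29.25 − (4.95)² = 4.7475

4.7475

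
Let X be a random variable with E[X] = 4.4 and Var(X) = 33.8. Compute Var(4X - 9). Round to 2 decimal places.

Var(4X - 9) = (4)²·Var(X) = 16·33.8 = 540.8

540.80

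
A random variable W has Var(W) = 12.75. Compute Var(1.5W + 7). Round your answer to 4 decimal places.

28.6875

Var(1.5W + 7) = (1.5)²·Var(W) = 2.25·12.75 = 28.6875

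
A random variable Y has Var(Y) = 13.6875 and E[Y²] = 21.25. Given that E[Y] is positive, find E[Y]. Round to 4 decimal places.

(E[Y])² = E[Y²] − Var(Y) = 21.25 − 13.6875 = 7.5625
E[Y] = √7.5625 = 2.75

2.7500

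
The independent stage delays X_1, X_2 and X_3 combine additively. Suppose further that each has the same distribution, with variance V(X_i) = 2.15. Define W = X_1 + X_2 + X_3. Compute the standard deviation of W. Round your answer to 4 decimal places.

By independence, V(W) = (1)²V(X_1) + (1)²V(X_2) + (1)²V(X_3)
= (1)²·2.15 + (1)²·2.15 + (1)²·2.15 = 6.45
sd(W) = √6.45 ≈ 2.5397

2.5397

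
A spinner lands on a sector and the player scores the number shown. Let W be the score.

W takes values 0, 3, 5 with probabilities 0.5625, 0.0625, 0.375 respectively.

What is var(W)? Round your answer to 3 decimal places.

5.684

E[W] = (0)(0.5625) + (3)(0.0625) + (5)(0.375) = 2.0625
E[W²] = (0)²(0.5625) + (3)²(0.0625) + (5)²(0.375) = 9.9375
var(W) = E[W²] − (E[W])² = 9.9375 − (2.0625)² = 5.68359375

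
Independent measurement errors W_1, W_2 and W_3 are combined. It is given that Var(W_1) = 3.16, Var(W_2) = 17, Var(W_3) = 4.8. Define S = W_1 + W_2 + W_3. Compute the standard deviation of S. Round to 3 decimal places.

4.996

By independence, Var(S) = (1)²Var(W_1) + (1)²Var(W_2) + (1)²Var(W_3)
= (1)²·3.16 + (1)²·17 + (1)²·4.8 = 24.96
SD(S) = √24.96 ≈ 4.996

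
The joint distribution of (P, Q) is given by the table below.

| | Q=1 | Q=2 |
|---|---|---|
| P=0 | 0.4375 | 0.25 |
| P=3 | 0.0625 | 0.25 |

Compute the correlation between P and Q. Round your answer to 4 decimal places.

0.4045

E[P] = 0.9375,  E[Q] = 1.5
E[PQ] = 1.6875
Cov(P,Q) = E[PQ] − E[P]E[Q] = 1.6875 − (0.9375)(1.5) = 0.28125
V(P) = 1.93359375,  V(Q) = 0.25
ρ = 0.28125 / √(1.93359375·0.25) ≈ 0.4045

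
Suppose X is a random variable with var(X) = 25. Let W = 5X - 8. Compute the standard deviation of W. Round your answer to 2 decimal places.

var(5X - 8) = (5)²·25 = 625
sd(W) = √625 ≈ 25.00

25.00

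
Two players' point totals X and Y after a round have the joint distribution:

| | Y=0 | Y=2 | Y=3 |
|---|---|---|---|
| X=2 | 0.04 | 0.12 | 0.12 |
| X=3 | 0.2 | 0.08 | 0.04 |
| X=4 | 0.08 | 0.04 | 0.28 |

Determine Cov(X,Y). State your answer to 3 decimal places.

E[X] = 3.12,  E[Y] = 1.8
E[XY] = 5.72
Cov(X,Y) = E[XY] − E[X]E[Y] = 5.72 − (3.12)(1.8) = 0.104

0.104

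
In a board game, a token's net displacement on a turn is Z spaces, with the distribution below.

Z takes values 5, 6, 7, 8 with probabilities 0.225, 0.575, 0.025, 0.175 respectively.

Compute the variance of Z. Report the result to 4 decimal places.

0.9275

E[Z] = (5)(0.225) + (6)(0.575) + (7)(0.025) + (8)(0.175) = 6.15
E[Z²] = (5)²(0.225) + (6)²(0.575) + (7)²(0.025) + (8)²(0.175) = 38.75
V(Z) = E[Z²] − (E[Z])² = 38.75 − (6.15)² = 0.9275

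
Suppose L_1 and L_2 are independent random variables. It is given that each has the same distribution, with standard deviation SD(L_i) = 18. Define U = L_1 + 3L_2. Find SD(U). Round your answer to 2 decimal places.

Var(L_i) = (18)² = 324
By independence, Var(U) = (1)²Var(L_1) + (3)²Var(L_2)
= (1)²·324 + (3)²·324 = 3240
SD(U) = √3240 ≈ 56.92

56.92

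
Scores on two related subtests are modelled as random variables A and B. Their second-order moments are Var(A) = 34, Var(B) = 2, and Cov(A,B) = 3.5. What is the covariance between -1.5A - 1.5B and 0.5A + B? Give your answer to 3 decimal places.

-36.375

Cov(-1.5A - 1.5B, 0.5A + B) = (-1.5)(0.5)Var(A) + (-1.5)(1)Var(B) + [(-1.5)(1) + (-1.5)(0.5)]Cov(A,B)
= -0.75·34 + -1.5·2 + -2.25·3.5 = -36.375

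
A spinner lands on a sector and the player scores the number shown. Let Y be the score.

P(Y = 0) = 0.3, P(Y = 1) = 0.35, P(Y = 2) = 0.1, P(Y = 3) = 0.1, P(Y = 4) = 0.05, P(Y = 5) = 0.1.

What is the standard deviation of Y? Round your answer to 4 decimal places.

1.5961

E[Y] = (0)(0.3) + (1)(0.35) + (2)(0.1) + (3)(0.1) + (4)(0.05) + (5)(0.1) = 1.55
E[Y²] = (0)²(0.3) + (1)²(0.35) + (2)²(0.1) + (3)²(0.1) + (4)²(0.05) + (5)²(0.1) = 4.95
Var(Y) = E[Y²] − (E[Y])² = 4.95 − (1.55)² = 2.5475
sd(Y) = √2.5475 ≈ 1.5961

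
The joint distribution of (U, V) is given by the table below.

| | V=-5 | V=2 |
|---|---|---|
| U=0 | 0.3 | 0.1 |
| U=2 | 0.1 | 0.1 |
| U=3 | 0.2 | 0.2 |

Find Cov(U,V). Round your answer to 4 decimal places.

E[U] = 1.6,  E[V] = -2.2
E[UV] = -2.4
Cov(U,V) = E[UV] − E[U]E[V] = -2.4 − (1.6)(-2.2) = 1.12

1.1200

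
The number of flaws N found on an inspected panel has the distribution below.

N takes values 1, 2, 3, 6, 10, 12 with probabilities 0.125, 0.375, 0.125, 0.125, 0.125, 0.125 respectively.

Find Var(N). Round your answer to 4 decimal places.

E[N] = (1)(0.125) + (2)(0.375) + (3)(0.125) + (6)(0.125) + (10)(0.125) + (12)(0.125) = 4.75
E[N²] = (1)²(0.125) + (2)²(0.375) + (3)²(0.125) + (6)²(0.125) + (10)²(0.125) + (12)²(0.125) = 37.75
Var(N) = E[N²] − (E[N])² = 37.75 − (4.75)² = 15.1875

15.1875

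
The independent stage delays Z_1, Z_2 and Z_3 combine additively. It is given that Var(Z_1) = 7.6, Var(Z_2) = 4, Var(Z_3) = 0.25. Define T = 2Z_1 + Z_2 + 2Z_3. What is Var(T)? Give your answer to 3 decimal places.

35.400

By independence, Var(T) = (2)²Var(Z_1) + (1)²Var(Z_2) + (2)²Var(Z_3)
= (2)²·7.6 + (1)²·4 + (2)²·0.25 = 35.4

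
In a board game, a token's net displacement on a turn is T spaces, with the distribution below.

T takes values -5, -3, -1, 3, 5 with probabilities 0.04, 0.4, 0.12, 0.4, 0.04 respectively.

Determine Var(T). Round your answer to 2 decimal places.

E[T] = (-5)(0.04) + (-3)(0.4) + (-1)(0.12) + (3)(0.4) + (5)(0.04) = -0.12
E[T²] = (-5)²(0.04) + (-3)²(0.4) + (-1)²(0.12) + (3)²(0.4) + (5)²(0.04) = 9.32
Var(T) = E[T²] − (E[T])² = 9.32 − (-0.12)² = 9.3056

9.31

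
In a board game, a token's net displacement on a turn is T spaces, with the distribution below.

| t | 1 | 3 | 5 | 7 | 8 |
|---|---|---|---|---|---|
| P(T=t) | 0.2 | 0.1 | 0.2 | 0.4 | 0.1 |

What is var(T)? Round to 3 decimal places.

E[T] = (1)(0.2) + (3)(0.1) + (5)(0.2) + (7)(0.4) + (8)(0.1) = 5.1
E[T²] = (1)²(0.2) + (3)²(0.1) + (5)²(0.2) + (7)²(0.4) + (8)²(0.1) = 32.1
var(T) = E[T²] − (E[T])² = 32.1 − (5.1)² = 6.09

6.090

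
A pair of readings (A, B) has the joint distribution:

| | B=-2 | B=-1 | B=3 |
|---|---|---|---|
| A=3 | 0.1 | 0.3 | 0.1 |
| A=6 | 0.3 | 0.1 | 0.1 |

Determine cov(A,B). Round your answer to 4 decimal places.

E[A] = 4.5,  E[B] = -0.6
E[AB] = -3
cov(A,B) = E[AB] − E[A]E[B] = -3 − (4.5)(-0.6) = -0.3

-0.3000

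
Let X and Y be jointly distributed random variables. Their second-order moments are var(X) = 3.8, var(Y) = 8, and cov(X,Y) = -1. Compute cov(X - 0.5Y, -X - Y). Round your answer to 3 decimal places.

0.700

cov(X - 0.5Y, -X - Y) = (1)(-1)var(X) + (-0.5)(-1)var(Y) + [(1)(-1) + (-0.5)(-1)]cov(X,Y)
= -1·3.8 + 0.5·8 + -0.5·-1 = 0.7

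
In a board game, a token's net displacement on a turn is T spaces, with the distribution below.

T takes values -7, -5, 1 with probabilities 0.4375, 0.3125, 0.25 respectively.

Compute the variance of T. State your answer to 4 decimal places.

10.3594

E[T] = (-7)(0.4375) + (-5)(0.3125) + (1)(0.25) = -4.375
E[T²] = (-7)²(0.4375) + (-5)²(0.3125) + (1)²(0.25) = 29.5
V(T) = E[T²] − (E[T])² = 29.5 − (-4.375)² = 10.359375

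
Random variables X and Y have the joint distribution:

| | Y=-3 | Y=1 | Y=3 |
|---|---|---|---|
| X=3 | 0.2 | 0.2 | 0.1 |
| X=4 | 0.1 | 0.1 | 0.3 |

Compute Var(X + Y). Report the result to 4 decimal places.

E[X] = 3.5,  E[Y] = 0.6,  E[XY] = 2.5
Var(X) = 12.5 − (3.5)² = 0.25;  Var(Y) = 6.6 − (0.6)² = 6.24
Cov(X,Y) = 2.5 − (3.5)(0.6) = 0.4
Var(X + Y) = (1)²·0.25 + (1)²·6.24 + 2·(1)·(1)·0.4 = 7.29

7.2900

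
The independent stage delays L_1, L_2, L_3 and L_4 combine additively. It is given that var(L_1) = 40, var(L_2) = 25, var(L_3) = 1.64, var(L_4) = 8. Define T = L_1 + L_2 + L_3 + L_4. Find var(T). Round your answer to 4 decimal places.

74.6400

By independence, var(T) = (1)²var(L_1) + (1)²var(L_2) + (1)²var(L_3) + (1)²var(L_4)
= (1)²·40 + (1)²·25 + (1)²·1.64 + (1)²·8 = 74.64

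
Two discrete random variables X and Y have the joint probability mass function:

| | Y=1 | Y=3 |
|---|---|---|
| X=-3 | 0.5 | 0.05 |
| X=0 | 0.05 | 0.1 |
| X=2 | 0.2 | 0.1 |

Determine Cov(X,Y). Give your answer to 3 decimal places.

E[X] = -1.05,  E[Y] = 1.5
E[XY] = -0.95
Cov(X,Y) = E[XY] − E[X]E[Y] = -0.95 − (-1.05)(1.5) = 0.625

0.625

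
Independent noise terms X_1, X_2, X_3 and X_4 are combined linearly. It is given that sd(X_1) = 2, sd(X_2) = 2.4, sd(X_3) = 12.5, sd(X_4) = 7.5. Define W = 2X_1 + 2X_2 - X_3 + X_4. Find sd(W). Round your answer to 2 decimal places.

V(X_1) = 4, V(X_2) = 5.76, V(X_3) = 156.25, V(X_4) = 56.25
By independence, V(W) = (2)²V(X_1) + (2)²V(X_2) + (-1)²V(X_3) + (1)²V(X_4)
= (2)²·4 + (2)²·5.76 + (-1)²·156.25 + (1)²·56.25 = 251.54
sd(W) = √251.54 ≈ 15.86

15.86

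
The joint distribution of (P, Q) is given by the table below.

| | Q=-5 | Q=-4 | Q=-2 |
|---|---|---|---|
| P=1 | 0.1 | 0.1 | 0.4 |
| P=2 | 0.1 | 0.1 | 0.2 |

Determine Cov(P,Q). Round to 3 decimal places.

E[P] = 1.4,  E[Q] = -3
E[PQ] = -4.3
Cov(P,Q) = E[PQ] − E[P]E[Q] = -4.3 − (1.4)(-3) = -0.1

-0.100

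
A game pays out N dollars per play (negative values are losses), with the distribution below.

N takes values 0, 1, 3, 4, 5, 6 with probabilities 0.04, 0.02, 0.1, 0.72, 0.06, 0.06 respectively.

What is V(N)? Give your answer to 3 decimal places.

E[N] = (0)(0.04) + (1)(0.02) + (3)(0.1) + (4)(0.72) + (5)(0.06) + (6)(0.06) = 3.86
E[N²] = (0)²(0.04) + (1)²(0.02) + (3)²(0.1) + (4)²(0.72) + (5)²(0.06) + (6)²(0.06) = 16.1
V(N) = E[N²] − (E[N])² = 16.1 − (3.86)² = 1.2004

1.200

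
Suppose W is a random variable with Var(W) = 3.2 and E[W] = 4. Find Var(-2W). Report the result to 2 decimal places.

12.80

Var(-2W) = (-2)²·Var(W) = 4·3.2 = 12.8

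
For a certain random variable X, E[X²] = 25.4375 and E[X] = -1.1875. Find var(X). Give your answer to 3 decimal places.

var(X) = 25.4375 − (-1.1875)² = 24.02734375

24.027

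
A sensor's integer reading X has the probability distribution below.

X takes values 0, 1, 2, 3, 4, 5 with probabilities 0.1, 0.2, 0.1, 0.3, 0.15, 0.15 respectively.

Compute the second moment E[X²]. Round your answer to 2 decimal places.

9.45

E[X²] = (0)²(0.1) + (1)²(0.2) + (2)²(0.1) + (3)²(0.3) + (4)²(0.15) + (5)²(0.15) = 9.45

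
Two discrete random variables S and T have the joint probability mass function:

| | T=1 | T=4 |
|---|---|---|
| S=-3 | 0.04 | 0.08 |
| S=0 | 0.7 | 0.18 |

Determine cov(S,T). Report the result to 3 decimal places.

E[S] = -0.36,  E[T] = 1.78
E[ST] = -1.08
cov(S,T) = E[ST] − E[S]E[T] = -1.08 − (-0.36)(1.78) = -0.4392

-0.439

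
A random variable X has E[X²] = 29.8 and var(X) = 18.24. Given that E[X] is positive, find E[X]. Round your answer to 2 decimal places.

3.40

(E[X])² = E[X²] − var(X) = 29.8 − 18.24 = 11.56
E[X] = √11.56 = 3.4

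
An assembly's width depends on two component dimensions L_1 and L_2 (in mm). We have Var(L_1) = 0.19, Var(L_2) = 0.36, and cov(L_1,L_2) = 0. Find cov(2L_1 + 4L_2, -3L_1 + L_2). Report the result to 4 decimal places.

0.3000

cov(2L_1 + 4L_2, -3L_1 + L_2) = (2)(-3)Var(L_1) + (4)(1)Var(L_2) + [(2)(1) + (4)(-3)]cov(L_1,L_2)
= -6·0.19 + 4·0.36 + -10·0 = 0.3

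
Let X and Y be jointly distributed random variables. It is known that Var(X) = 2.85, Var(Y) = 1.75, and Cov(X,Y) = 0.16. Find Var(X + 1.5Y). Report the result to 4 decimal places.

Var(X + 1.5Y) = (1)²·Var(X) + (1.5)²·Var(Y) + 2·(1)·(1.5)·Cov(X,Y)
= 1·2.85 + 2.25·1.75 + 3·0.16 = 7.2675

7.2675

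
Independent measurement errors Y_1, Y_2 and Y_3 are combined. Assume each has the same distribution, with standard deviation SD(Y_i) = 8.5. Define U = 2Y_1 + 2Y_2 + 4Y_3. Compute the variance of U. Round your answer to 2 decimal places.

var(Y_i) = (8.5)² = 72.25
By independence, var(U) = (2)²var(Y_1) + (2)²var(Y_2) + (4)²var(Y_3)
= (2)²·72.25 + (2)²·72.25 + (4)²·72.25 = 1734

1734.00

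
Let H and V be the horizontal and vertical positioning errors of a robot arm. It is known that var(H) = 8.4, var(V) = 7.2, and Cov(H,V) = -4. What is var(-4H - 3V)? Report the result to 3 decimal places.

103.200

var(-4H - 3V) = (-4)²·var(H) + (-3)²·var(V) + 2·(-4)·(-3)·Cov(H,V)
= 16·8.4 + 9·7.2 + 24·-4 = 103.2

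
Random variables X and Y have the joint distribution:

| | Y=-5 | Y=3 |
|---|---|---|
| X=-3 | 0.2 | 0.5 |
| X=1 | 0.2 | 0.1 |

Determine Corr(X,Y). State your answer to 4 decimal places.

E[X] = -1.8,  E[Y] = -0.2
E[XY] = -2.2
Cov(X,Y) = E[XY] − E[X]E[Y] = -2.2 − (-1.8)(-0.2) = -2.56
Var(X) = 3.36,  Var(Y) = 15.36
ρ = -2.56 / √(3.36·15.36) ≈ -0.3563

-0.3563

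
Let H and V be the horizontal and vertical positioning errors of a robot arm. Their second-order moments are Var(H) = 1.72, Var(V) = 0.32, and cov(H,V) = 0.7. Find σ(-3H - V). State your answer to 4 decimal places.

Var(-3H - V) = (-3)²·Var(H) + (-1)²·Var(V) + 2·(-3)·(-1)·cov(H,V)
= 9·1.72 + 1·0.32 + 6·0.7 = 20
σ(-3H - V) = √20 ≈ 4.4721

4.4721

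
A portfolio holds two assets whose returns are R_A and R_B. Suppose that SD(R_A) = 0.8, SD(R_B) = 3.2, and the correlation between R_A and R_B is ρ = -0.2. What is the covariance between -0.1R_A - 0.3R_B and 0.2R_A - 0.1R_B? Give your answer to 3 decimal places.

var(R_A) = (0.8)² = 0.64;  var(R_B) = (3.2)² = 10.24
Cov(R_A,R_B) = ρ·SD(R_A)·SD(R_B) = -0.2·0.8·3.2 = -0.512
Cov(-0.1R_A - 0.3R_B, 0.2R_A - 0.1R_B) = (-0.1)(0.2)var(R_A) + (-0.3)(-0.1)var(R_B) + [(-0.1)(-0.1) + (-0.3)(0.2)]Cov(R_A,R_B)
= -0.02·0.64 + 0.03·10.24 + -0.05·-0.512 = 0.32

0.320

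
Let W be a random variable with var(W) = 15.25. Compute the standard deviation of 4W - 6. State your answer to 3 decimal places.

15.620

var(4W - 6) = (4)²·15.25 = 244
SD(4W - 6) = √244 ≈ 15.620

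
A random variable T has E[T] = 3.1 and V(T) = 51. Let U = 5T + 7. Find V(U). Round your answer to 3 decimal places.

1275.000

V(5T + 7) = (5)²·V(T) = 25·51 = 1275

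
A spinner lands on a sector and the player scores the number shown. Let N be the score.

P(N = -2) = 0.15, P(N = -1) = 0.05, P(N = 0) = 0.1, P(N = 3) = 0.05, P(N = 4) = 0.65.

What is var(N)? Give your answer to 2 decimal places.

5.74

E[N] = (-2)(0.15) + (-1)(0.05) + (0)(0.1) + (3)(0.05) + (4)(0.65) = 2.4
E[N²] = (-2)²(0.15) + (-1)²(0.05) + (0)²(0.1) + (3)²(0.05) + (4)²(0.65) = 11.5
var(N) = E[N²] − (E[N])² = 11.5 − (2.4)² = 5.74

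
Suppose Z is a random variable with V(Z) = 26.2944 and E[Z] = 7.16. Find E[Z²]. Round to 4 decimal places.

E[Z²] = V(Z) + (E[Z])² = 26.2944 + (7.16)² = 77.56

77.5600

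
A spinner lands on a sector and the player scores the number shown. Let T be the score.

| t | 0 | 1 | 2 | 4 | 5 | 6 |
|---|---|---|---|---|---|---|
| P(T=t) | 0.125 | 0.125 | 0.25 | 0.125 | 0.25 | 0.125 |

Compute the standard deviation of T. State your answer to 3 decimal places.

2.027

E[T] = (0)(0.125) + (1)(0.125) + (2)(0.25) + (4)(0.125) + (5)(0.25) + (6)(0.125) = 3.125
E[T²] = (0)²(0.125) + (1)²(0.125) + (2)²(0.25) + (4)²(0.125) + (5)²(0.25) + (6)²(0.125) = 13.875
V(T) = E[T²] − (E[T])² = 13.875 − (3.125)² = 4.109375
σ(T) = √4.109375 ≈ 2.027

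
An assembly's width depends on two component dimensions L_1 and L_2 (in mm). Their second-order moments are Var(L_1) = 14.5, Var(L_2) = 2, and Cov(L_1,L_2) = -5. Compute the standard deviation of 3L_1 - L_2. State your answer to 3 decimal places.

12.748

Var(3L_1 - L_2) = (3)²·Var(L_1) + (-1)²·Var(L_2) + 2·(3)·(-1)·Cov(L_1,L_2)
= 9·14.5 + 1·2 + -6·-5 = 162.5
SD(3L_1 - L_2) = √162.5 ≈ 12.748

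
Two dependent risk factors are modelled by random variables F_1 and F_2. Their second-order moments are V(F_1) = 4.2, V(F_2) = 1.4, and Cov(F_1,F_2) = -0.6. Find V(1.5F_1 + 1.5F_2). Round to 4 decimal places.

V(1.5F_1 + 1.5F_2) = (1.5)²·V(F_1) + (1.5)²·V(F_2) + 2·(1.5)·(1.5)·Cov(F_1,F_2)
= 2.25·4.2 + 2.25·1.4 + 4.5·-0.6 = 9.9

9.9000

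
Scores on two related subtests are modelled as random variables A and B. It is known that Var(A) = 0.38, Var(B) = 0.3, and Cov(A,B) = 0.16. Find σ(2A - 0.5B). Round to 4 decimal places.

Var(2A - 0.5B) = (2)²·Var(A) + (-0.5)²·Var(B) + 2·(2)·(-0.5)·Cov(A,B)
= 4·0.38 + 0.25·0.3 + -2·0.16 = 1.275
σ(2A - 0.5B) = √1.275 ≈ 1.1292

1.1292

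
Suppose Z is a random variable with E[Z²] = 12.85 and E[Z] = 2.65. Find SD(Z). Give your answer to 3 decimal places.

V(Z) = 12.85 − (2.65)² = 5.8275
SD(Z) = √5.8275 ≈ 2.414

2.414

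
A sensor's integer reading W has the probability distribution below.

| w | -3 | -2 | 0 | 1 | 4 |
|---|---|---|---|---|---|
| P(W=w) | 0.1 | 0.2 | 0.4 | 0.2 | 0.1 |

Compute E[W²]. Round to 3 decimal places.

E[W²] = (-3)²(0.1) + (-2)²(0.2) + (0)²(0.4) + (1)²(0.2) + (4)²(0.1) = 3.5

3.500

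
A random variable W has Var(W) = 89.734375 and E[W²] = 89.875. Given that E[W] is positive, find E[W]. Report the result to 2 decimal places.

(E[W])² = E[W²] − Var(W) = 89.875 − 89.734375 = 0.140625
E[W] = √0.140625 = 0.375

0.38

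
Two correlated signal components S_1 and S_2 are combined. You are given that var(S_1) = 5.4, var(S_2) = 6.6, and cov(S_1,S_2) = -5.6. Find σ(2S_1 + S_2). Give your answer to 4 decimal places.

var(2S_1 + S_2) = (2)²·var(S_1) + (1)²·var(S_2) + 2·(2)·(1)·cov(S_1,S_2)
= 4·5.4 + 1·6.6 + 4·-5.6 = 5.8
σ(2S_1 + S_2) = √5.8 ≈ 2.4083

2.4083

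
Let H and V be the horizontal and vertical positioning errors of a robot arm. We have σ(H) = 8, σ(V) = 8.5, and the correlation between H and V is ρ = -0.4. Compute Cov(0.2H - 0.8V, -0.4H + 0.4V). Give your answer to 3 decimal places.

-39.120

Var(H) = (8)² = 64;  Var(V) = (8.5)² = 72.25
Cov(H,V) = ρ·σ(H)·σ(V) = -0.4·8·8.5 = -27.2
Cov(0.2H - 0.8V, -0.4H + 0.4V) = (0.2)(-0.4)Var(H) + (-0.8)(0.4)Var(V) + [(0.2)(0.4) + (-0.8)(-0.4)]Cov(H,V)
= -0.08·64 + -0.32·72.25 + 0.4·-27.2 = -39.12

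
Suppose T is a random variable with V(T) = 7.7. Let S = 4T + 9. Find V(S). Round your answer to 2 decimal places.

123.20

V(4T + 9) = (4)²·V(T) = 16·7.7 = 123.2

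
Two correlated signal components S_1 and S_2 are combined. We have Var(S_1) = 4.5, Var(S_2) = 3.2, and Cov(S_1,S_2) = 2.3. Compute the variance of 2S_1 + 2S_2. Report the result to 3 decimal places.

Var(2S_1 + 2S_2) = (2)²·Var(S_1) + (2)²·Var(S_2) + 2·(2)·(2)·Cov(S_1,S_2)
= 4·4.5 + 4·3.2 + 8·2.3 = 49.2

49.200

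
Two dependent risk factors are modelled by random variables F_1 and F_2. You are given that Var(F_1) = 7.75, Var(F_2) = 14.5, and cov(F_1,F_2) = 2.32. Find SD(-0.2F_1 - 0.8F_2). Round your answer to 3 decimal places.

3.214

Var(-0.2F_1 - 0.8F_2) = (-0.2)²·Var(F_1) + (-0.8)²·Var(F_2) + 2·(-0.2)·(-0.8)·cov(F_1,F_2)
= 0.04·7.75 + 0.64·14.5 + 0.32·2.32 = 10.3324
SD(-0.2F_1 - 0.8F_2) = √10.3324 ≈ 3.214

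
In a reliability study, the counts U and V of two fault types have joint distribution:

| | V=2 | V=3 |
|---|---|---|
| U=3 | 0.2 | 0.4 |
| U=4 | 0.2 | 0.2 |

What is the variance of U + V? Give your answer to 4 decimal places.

E[U] = 3.4,  E[V] = 2.6,  E[UV] = 8.8
Var(U) = 11.8 − (3.4)² = 0.24;  Var(V) = 7 − (2.6)² = 0.24
cov(U,V) = 8.8 − (3.4)(2.6) = -0.04
Var(U + V) = (1)²·0.24 + (1)²·0.24 + 2·(1)·(1)·-0.04 = 0.4

0.4000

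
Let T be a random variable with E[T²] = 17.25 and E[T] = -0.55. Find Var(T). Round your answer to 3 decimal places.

16.948

Var(T) = 17.25 − (-0.55)² = 16.9475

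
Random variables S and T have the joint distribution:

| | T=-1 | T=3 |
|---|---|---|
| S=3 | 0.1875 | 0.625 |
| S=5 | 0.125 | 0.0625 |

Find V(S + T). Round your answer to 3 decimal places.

2.984

E[S] = 3.375,  E[T] = 1.75,  E[ST] = 5.375
V(S) = 12 − (3.375)² = 0.609375;  V(T) = 6.5 − (1.75)² = 3.4375
Cov(S,T) = 5.375 − (3.375)(1.75) = -0.53125
V(S + T) = (1)²·0.609375 + (1)²·3.4375 + 2·(1)·(1)·-0.53125 = 2.984375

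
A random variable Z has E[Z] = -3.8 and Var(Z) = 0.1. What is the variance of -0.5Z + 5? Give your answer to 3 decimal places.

Var(-0.5Z + 5) = (-0.5)²·Var(Z) = 0.25·0.1 = 0.025

0.025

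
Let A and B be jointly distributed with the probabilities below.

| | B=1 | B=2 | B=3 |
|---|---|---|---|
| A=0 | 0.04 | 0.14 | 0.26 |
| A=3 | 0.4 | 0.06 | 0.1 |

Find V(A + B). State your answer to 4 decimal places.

E[A] = 1.68,  E[B] = 1.92,  E[AB] = 2.46
V(A) = 5.04 − (1.68)² = 2.2176;  V(B) = 4.48 − (1.92)² = 0.7936
Cov(A,B) = 2.46 − (1.68)(1.92) = -0.7656
V(A + B) = (1)²·2.2176 + (1)²·0.7936 + 2·(1)·(1)·-0.7656 = 1.48

1.4800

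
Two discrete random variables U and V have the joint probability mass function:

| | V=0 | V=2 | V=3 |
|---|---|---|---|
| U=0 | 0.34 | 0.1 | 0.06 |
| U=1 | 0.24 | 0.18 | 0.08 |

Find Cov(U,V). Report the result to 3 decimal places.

0.110

E[U] = 0.5,  E[V] = 0.98
E[UV] = 0.6
Cov(U,V) = E[UV] − E[U]E[V] = 0.6 − (0.5)(0.98) = 0.11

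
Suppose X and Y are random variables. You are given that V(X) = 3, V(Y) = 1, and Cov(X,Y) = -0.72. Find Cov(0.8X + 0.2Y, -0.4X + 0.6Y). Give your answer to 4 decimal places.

Cov(0.8X + 0.2Y, -0.4X + 0.6Y) = (0.8)(-0.4)V(X) + (0.2)(0.6)V(Y) + [(0.8)(0.6) + (0.2)(-0.4)]Cov(X,Y)
= -0.32·3 + 0.12·1 + 0.4·-0.72 = -1.128

-1.1280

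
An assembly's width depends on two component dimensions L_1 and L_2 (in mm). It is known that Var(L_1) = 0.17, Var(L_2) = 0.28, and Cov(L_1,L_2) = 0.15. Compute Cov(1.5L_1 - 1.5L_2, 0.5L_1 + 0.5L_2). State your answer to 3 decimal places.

-0.083

Cov(1.5L_1 - 1.5L_2, 0.5L_1 + 0.5L_2) = (1.5)(0.5)Var(L_1) + (-1.5)(0.5)Var(L_2) + [(1.5)(0.5) + (-1.5)(0.5)]Cov(L_1,L_2)
= 0.75·0.17 + -0.75·0.28 + 0·0.15 = -0.0825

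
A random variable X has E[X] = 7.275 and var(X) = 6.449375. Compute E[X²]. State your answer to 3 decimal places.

E[X²] = var(X) + (E[X])² = 6.449375 + (7.275)² = 59.375

59.375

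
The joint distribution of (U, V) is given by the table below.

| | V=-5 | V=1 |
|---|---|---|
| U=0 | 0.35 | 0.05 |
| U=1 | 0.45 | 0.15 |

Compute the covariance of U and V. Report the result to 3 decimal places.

E[U] = 0.6,  E[V] = -3.8
E[UV] = -2.1
cov(U,V) = E[UV] − E[U]E[V] = -2.1 − (0.6)(-3.8) = 0.18

0.180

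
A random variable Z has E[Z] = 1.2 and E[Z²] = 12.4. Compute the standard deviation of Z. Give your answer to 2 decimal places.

V(Z) = 12.4 − (1.2)² = 10.96
sd(Z) = √10.96 ≈ 3.31

3.31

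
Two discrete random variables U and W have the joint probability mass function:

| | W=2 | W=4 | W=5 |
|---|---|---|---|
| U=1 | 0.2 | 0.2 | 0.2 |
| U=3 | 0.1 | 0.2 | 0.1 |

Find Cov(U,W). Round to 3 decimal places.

0.040

E[U] = 1.8,  E[W] = 3.7
E[UW] = 6.7
Cov(U,W) = E[UW] − E[U]E[W] = 6.7 − (1.8)(3.7) = 0.04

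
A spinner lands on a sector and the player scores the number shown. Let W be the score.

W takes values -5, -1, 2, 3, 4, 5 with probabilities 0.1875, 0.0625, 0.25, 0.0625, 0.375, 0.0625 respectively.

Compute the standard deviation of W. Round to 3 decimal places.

3.410

E[W] = (-5)(0.1875) + (-1)(0.0625) + (2)(0.25) + (3)(0.0625) + (4)(0.375) + (5)(0.0625) = 1.5
E[W²] = (-5)²(0.1875) + (-1)²(0.0625) + (2)²(0.25) + (3)²(0.0625) + (4)²(0.375) + (5)²(0.0625) = 13.875
Var(W) = E[W²] − (E[W])² = 13.875 − (1.5)² = 11.625
sd(W) = √11.625 ≈ 3.410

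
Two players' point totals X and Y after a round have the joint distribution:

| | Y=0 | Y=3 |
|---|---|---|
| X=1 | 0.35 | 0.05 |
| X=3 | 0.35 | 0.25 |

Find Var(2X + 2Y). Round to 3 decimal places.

14.760

E[X] = 2.2,  E[Y] = 0.9,  E[XY] = 2.4
Var(X) = 5.8 − (2.2)² = 0.96;  Var(Y) = 2.7 − (0.9)² = 1.89
Cov(X,Y) = 2.4 − (2.2)(0.9) = 0.42
Var(2X + 2Y) = (2)²·0.96 + (2)²·1.89 + 2·(2)·(2)·0.42 = 14.76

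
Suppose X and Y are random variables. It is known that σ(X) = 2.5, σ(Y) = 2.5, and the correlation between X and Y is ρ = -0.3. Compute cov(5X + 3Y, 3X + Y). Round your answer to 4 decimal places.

86.2500

var(X) = (2.5)² = 6.25;  var(Y) = (2.5)² = 6.25
cov(X,Y) = ρ·σ(X)·σ(Y) = -0.3·2.5·2.5 = -1.875
cov(5X + 3Y, 3X + Y) = (5)(3)var(X) + (3)(1)var(Y) + [(5)(1) + (3)(3)]cov(X,Y)
= 15·6.25 + 3·6.25 + 14·-1.875 = 86.25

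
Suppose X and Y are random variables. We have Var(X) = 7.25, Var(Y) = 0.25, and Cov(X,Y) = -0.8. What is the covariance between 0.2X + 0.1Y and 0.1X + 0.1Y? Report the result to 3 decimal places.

0.124

Cov(0.2X + 0.1Y, 0.1X + 0.1Y) = (0.2)(0.1)Var(X) + (0.1)(0.1)Var(Y) + [(0.2)(0.1) + (0.1)(0.1)]Cov(X,Y)
= 0.02·7.25 + 0.01·0.25 + 0.03·-0.8 = 0.1235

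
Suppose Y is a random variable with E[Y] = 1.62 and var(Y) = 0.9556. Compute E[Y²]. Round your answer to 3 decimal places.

E[Y²] = var(Y) + (E[Y])² = 0.9556 + (1.62)² = 3.58

3.580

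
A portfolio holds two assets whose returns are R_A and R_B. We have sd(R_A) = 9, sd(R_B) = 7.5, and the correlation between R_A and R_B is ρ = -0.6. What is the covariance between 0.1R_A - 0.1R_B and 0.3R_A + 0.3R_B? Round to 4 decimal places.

0.7425

var(R_A) = (9)² = 81;  var(R_B) = (7.5)² = 56.25
Cov(R_A,R_B) = ρ·sd(R_A)·sd(R_B) = -0.6·9·7.5 = -40.5
Cov(0.1R_A - 0.1R_B, 0.3R_A + 0.3R_B) = (0.1)(0.3)var(R_A) + (-0.1)(0.3)var(R_B) + [(0.1)(0.3) + (-0.1)(0.3)]Cov(R_A,R_B)
= 0.03·81 + -0.03·56.25 + 0·-40.5 = 0.7425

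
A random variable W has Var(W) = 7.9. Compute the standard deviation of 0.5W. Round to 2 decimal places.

Var(0.5W) = (0.5)²·7.9 = 1.975
SD(0.5W) = √1.975 ≈ 1.41

1.41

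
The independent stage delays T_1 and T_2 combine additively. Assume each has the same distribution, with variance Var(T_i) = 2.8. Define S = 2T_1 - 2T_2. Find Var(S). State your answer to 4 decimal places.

By independence, Var(S) = (2)²Var(T_1) + (-2)²Var(T_2)
= (2)²·2.8 + (-2)²·2.8 = 22.4

22.4000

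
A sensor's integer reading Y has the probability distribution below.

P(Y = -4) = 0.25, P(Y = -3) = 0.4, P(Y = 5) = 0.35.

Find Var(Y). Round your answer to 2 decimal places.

E[Y] = (-4)(0.25) + (-3)(0.4) + (5)(0.35) = -0.45
E[Y²] = (-4)²(0.25) + (-3)²(0.4) + (5)²(0.35) = 16.35
Var(Y) = E[Y²] − (E[Y])² = 16.35 − (-0.45)² = 16.1475

16.15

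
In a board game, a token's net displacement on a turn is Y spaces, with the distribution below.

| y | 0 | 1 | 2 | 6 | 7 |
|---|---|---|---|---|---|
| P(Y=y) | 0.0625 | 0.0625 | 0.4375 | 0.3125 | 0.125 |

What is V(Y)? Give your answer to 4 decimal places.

E[Y] = (0)(0.0625) + (1)(0.0625) + (2)(0.4375) + (6)(0.3125) + (7)(0.125) = 3.6875
E[Y²] = (0)²(0.0625) + (1)²(0.0625) + (2)²(0.4375) + (6)²(0.3125) + (7)²(0.125) = 19.1875
V(Y) = E[Y²] − (E[Y])² = 19.1875 − (3.6875)² = 5.58984375

5.5898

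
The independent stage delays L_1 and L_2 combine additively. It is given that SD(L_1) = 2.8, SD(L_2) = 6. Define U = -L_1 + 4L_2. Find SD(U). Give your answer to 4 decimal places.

V(L_1) = 7.84, V(L_2) = 36
By independence, V(U) = (-1)²V(L_1) + (4)²V(L_2)
= (-1)²·7.84 + (4)²·36 = 583.84
SD(U) = √583.84 ≈ 24.1628

24.1628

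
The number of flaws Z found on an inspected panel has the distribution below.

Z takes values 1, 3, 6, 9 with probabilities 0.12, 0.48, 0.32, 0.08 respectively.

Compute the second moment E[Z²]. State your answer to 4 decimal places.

E[Z²] = (1)²(0.12) + (3)²(0.48) + (6)²(0.32) + (9)²(0.08) = 22.44

22.4400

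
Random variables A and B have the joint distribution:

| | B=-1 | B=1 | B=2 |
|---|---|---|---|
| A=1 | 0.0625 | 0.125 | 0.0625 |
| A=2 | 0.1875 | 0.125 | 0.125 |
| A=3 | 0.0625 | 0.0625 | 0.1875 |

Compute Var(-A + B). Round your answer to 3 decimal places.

1.840

E[A] = 2.0625,  E[B] = 0.75,  E[AB] = 1.6875
Var(A) = 4.8125 − (2.0625)² = 0.55859375;  Var(B) = 2.125 − (0.75)² = 1.5625
Cov(A,B) = 1.6875 − (2.0625)(0.75) = 0.140625
Var(-A + B) = (-1)²·0.55859375 + (1)²·1.5625 + 2·(-1)·(1)·0.140625 = 1.83984375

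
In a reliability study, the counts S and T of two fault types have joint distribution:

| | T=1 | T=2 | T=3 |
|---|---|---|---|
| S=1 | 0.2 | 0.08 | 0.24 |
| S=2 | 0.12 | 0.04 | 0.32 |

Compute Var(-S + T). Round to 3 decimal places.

E[S] = 1.48,  E[T] = 2.24,  E[ST] = 3.4
Var(S) = 2.44 − (1.48)² = 0.2496;  Var(T) = 5.84 − (2.24)² = 0.8224
cov(S,T) = 3.4 − (1.48)(2.24) = 0.0848
Var(-S + T) = (-1)²·0.2496 + (1)²·0.8224 + 2·(-1)·(1)·0.0848 = 0.9024

0.902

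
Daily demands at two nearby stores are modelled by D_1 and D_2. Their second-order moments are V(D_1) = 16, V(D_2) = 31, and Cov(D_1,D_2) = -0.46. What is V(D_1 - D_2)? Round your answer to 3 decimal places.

47.920

V(D_1 - D_2) = (1)²·V(D_1) + (-1)²·V(D_2) + 2·(1)·(-1)·Cov(D_1,D_2)
= 1·16 + 1·31 + -2·-0.46 = 47.92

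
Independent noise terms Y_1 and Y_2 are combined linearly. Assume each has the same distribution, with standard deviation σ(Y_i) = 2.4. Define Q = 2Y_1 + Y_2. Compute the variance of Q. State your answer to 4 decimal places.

V(Y_i) = (2.4)² = 5.76
By independence, V(Q) = (2)²V(Y_1) + (1)²V(Y_2)
= (2)²·5.76 + (1)²·5.76 = 28.8

28.8000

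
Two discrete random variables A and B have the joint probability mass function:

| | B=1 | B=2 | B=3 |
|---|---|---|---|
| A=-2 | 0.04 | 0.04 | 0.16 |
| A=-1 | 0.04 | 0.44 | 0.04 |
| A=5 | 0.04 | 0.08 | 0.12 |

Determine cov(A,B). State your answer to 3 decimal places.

E[A] = 0.2,  E[B] = 2.2
E[AB] = 0.56
cov(A,B) = E[AB] − E[A]E[B] = 0.56 − (0.2)(2.2) = 0.12

0.120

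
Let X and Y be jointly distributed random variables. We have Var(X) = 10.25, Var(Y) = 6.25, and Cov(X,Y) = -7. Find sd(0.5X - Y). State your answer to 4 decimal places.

3.9765

Var(0.5X - Y) = (0.5)²·Var(X) + (-1)²·Var(Y) + 2·(0.5)·(-1)·Cov(X,Y)
= 0.25·10.25 + 1·6.25 + -1·-7 = 15.8125
sd(0.5X - Y) = √15.8125 ≈ 3.9765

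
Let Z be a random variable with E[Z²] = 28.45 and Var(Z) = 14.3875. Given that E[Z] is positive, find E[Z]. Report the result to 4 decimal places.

3.7500

(E[Z])² = E[Z²] − Var(Z) = 28.45 − 14.3875 = 14.0625
E[Z] = √14.0625 = 3.75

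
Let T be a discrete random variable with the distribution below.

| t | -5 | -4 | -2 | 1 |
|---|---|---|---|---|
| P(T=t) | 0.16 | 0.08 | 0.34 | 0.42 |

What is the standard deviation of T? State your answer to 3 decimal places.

2.271

E[T] = (-5)(0.16) + (-4)(0.08) + (-2)(0.34) + (1)(0.42) = -1.38
E[T²] = (-5)²(0.16) + (-4)²(0.08) + (-2)²(0.34) + (1)²(0.42) = 7.06
Var(T) = E[T²] − (E[T])² = 7.06 − (-1.38)² = 5.1556
SD(T) = √5.1556 ≈ 2.271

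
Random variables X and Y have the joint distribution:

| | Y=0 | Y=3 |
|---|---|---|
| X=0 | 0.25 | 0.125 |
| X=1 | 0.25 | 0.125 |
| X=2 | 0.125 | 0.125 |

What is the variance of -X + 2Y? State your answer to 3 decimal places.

E[X] = 0.875,  E[Y] = 1.125,  E[XY] = 1.125
V(X) = 1.375 − (0.875)² = 0.609375;  V(Y) = 3.375 − (1.125)² = 2.109375
cov(X,Y) = 1.125 − (0.875)(1.125) = 0.140625
V(-X + 2Y) = (-1)²·0.609375 + (2)²·2.109375 + 2·(-1)·(2)·0.140625 = 8.484375

8.484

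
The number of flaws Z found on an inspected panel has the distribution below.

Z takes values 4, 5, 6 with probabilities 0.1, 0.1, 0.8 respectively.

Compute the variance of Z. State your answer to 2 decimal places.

0.41

E[Z] = (4)(0.1) + (5)(0.1) + (6)(0.8) = 5.7
E[Z²] = (4)²(0.1) + (5)²(0.1) + (6)²(0.8) = 32.9
V(Z) = E[Z²] − (E[Z])² = 32.9 − (5.7)² = 0.41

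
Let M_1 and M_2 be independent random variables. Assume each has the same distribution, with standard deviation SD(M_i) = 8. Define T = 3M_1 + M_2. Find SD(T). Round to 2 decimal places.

var(M_i) = (8)² = 64
By independence, var(T) = (3)²var(M_1) + (1)²var(M_2)
= (3)²·64 + (1)²·64 = 640
SD(T) = √640 ≈ 25.30

25.30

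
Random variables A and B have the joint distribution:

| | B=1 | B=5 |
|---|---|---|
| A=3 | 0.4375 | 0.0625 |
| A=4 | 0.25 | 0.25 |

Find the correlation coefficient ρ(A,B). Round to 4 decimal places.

0.4045

E[A] = 3.5,  E[B] = 2.25
E[AB] = 8.25
Cov(A,B) = E[AB] − E[A]E[B] = 8.25 − (3.5)(2.25) = 0.375
V(A) = 0.25,  V(B) = 3.4375
ρ = 0.375 / √(0.25·3.4375) ≈ 0.4045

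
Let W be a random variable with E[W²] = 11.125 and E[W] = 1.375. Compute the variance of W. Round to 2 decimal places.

9.23

var(W) = 11.125 − (1.375)² = 9.234375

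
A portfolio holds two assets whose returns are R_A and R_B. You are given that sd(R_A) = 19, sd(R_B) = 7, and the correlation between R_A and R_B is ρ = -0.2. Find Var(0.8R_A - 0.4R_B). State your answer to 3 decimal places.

255.904

Var(R_A) = (19)² = 361;  Var(R_B) = (7)² = 49
Cov(R_A,R_B) = ρ·sd(R_A)·sd(R_B) = -0.2·19·7 = -26.6
Var(0.8R_A - 0.4R_B) = (0.8)²·Var(R_A) + (-0.4)²·Var(R_B) + 2·(0.8)·(-0.4)·Cov(R_A,R_B)
= 0.64·361 + 0.16·49 + -0.64·-26.6 = 255.904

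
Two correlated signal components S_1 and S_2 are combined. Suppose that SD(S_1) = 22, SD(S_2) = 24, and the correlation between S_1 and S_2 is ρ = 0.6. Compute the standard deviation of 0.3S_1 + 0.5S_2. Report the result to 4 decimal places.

Var(S_1) = (22)² = 484;  Var(S_2) = (24)² = 576
Cov(S_1,S_2) = ρ·SD(S_1)·SD(S_2) = 0.6·22·24 = 316.8
Var(0.3S_1 + 0.5S_2) = (0.3)²·Var(S_1) + (0.5)²·Var(S_2) + 2·(0.3)·(0.5)·Cov(S_1,S_2)
= 0.09·484 + 0.25·576 + 0.3·316.8 = 282.6
SD(0.3S_1 + 0.5S_2) = √282.6 ≈ 16.8107

16.8107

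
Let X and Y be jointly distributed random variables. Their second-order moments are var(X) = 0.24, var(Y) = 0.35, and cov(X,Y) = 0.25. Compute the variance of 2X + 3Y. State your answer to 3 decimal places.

7.110

var(2X + 3Y) = (2)²·var(X) + (3)²·var(Y) + 2·(2)·(3)·cov(X,Y)
= 4·0.24 + 9·0.35 + 12·0.25 = 7.11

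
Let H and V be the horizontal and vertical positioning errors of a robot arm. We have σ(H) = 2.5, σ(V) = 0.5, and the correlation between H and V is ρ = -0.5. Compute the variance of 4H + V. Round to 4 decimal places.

95.2500

Var(H) = (2.5)² = 6.25;  Var(V) = (0.5)² = 0.25
cov(H,V) = ρ·σ(H)·σ(V) = -0.5·2.5·0.5 = -0.625
Var(4H + V) = (4)²·Var(H) + (1)²·Var(V) + 2·(4)·(1)·cov(H,V)
= 16·6.25 + 1·0.25 + 8·-0.625 = 95.25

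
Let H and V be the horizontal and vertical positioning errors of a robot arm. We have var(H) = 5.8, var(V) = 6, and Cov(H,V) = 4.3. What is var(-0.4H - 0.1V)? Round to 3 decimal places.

var(-0.4H - 0.1V) = (-0.4)²·var(H) + (-0.1)²·var(V) + 2·(-0.4)·(-0.1)·Cov(H,V)
= 0.16·5.8 + 0.01·6 + 0.08·4.3 = 1.332

1.332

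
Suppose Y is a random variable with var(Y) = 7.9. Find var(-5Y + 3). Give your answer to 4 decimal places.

197.5000

var(-5Y + 3) = (-5)²·var(Y) = 25·7.9 = 197.5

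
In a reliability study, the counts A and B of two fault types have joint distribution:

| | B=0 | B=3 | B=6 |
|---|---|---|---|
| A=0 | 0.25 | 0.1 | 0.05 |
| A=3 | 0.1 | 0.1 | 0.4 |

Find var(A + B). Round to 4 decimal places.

E[A] = 1.8,  E[B] = 3.3,  E[AB] = 8.1
var(A) = 5.4 − (1.8)² = 2.16;  var(B) = 18 − (3.3)² = 7.11
Cov(A,B) = 8.1 − (1.8)(3.3) = 2.16
var(A + B) = (1)²·2.16 + (1)²·7.11 + 2·(1)·(1)·2.16 = 13.59

13.5900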